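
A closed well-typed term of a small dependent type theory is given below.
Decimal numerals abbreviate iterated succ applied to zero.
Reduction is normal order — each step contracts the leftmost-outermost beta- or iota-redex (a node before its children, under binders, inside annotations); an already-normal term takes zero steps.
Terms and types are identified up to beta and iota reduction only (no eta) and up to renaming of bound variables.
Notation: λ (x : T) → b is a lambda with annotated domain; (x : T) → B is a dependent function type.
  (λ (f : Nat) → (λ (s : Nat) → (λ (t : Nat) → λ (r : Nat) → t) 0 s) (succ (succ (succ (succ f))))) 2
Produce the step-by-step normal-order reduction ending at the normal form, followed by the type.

reduction (normal order):
  (λ (f : Nat) → (λ (s : Nat) → (λ (t : Nat) → λ (r : Nat) → t) 0 s) (succ (succ (succ (succ f))))) 2
  ~> (λ (f : Nat) → (λ (s : Nat) → λ (t : Nat) → s) 0 f) 6
  ~> (λ (f : Nat) → λ (s : Nat) → f) 0 6
  ~> (λ (f : Nat) → 0) 6
  ~> 0
the term's type:
  Nat


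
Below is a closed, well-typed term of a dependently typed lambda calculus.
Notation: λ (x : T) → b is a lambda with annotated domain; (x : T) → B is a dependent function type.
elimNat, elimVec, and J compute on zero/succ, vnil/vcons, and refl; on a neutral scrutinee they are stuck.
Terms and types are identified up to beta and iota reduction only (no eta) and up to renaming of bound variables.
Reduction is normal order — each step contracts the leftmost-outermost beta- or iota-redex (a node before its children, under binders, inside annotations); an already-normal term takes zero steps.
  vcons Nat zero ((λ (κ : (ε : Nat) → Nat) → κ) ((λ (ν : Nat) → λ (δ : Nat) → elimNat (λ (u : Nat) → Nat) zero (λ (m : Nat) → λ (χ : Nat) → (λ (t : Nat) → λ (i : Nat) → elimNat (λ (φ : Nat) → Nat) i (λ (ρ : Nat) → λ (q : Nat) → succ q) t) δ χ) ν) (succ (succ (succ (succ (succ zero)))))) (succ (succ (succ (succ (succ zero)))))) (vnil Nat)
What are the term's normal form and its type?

normal form:
  vcons Nat zero (succ (succ (succ (succ (succ (succ (succ (succ (succ (succ (succ (succ (succ (succ (succ (succ (succ (succ (succ (succ (succ (succ (succ (succ (succ zero))))))))))))))))))))))))) (vnil Nat)
type:
  Vec Nat (succ zero)
observation: normalization takes exactly 109 steps under the normal-order strategy.


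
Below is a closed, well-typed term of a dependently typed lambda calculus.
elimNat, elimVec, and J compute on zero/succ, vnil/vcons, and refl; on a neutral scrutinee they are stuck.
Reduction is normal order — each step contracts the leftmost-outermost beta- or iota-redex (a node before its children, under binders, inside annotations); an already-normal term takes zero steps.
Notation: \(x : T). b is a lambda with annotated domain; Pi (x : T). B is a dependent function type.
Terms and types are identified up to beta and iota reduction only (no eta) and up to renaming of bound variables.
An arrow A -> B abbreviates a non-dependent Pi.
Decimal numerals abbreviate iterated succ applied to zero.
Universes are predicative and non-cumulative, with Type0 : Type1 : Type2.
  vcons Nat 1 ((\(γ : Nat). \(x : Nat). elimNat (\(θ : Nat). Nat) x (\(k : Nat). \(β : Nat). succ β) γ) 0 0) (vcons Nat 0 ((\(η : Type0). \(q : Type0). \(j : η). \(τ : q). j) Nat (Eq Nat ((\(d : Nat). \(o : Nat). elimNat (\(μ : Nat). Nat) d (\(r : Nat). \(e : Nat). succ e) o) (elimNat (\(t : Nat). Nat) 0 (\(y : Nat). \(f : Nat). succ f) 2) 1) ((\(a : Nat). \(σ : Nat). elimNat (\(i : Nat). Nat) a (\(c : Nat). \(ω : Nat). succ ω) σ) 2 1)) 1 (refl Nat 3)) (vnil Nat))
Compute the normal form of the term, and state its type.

normal form:
  vcons Nat 1 0 (vcons Nat 0 1 (vnil Nat))
the term's type:
  Vec Nat 2


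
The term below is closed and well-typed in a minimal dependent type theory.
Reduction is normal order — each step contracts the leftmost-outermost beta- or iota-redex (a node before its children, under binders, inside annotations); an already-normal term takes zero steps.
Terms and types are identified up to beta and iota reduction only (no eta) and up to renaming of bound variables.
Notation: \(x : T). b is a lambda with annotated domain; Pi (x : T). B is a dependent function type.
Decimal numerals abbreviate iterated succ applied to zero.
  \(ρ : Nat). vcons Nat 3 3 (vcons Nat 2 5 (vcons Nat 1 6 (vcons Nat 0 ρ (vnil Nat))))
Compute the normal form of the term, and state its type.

normal form:
  \(ρ : Nat). vcons Nat 3 3 (vcons Nat 2 5 (vcons Nat 1 6 (vcons Nat 0 ρ (vnil Nat))))
inferred type:
  Pi (ρ : Nat). Vec Nat 4
observation: the term is already in normal form.


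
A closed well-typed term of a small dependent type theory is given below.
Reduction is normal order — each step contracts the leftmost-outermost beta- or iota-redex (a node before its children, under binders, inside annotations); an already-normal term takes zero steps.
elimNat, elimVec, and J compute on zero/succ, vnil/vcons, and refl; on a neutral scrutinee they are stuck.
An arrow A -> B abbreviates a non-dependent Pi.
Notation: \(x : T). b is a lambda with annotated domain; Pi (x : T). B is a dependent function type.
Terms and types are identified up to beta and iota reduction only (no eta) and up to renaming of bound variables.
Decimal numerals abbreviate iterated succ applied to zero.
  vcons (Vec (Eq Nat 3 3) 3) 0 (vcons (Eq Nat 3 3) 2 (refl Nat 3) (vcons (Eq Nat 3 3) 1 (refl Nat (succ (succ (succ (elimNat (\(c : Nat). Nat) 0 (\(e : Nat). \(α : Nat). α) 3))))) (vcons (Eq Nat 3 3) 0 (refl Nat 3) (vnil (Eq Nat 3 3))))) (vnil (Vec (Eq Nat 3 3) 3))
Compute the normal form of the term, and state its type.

reduced normal form:
  vcons (Vec (Eq Nat 3 3) 3) 0 (vcons (Eq Nat 3 3) 2 (refl Nat 3) (vcons (Eq Nat 3 3) 1 (refl Nat 3) (vcons (Eq Nat 3 3) 0 (refl Nat 3) (vnil (Eq Nat 3 3))))) (vnil (Vec (Eq Nat 3 3) 3))
type:
  Vec (Vec (Eq Nat 3 3) 3) 1
observation: contracting an elimNat iota-redex first, the term normalizes in 10 steps.


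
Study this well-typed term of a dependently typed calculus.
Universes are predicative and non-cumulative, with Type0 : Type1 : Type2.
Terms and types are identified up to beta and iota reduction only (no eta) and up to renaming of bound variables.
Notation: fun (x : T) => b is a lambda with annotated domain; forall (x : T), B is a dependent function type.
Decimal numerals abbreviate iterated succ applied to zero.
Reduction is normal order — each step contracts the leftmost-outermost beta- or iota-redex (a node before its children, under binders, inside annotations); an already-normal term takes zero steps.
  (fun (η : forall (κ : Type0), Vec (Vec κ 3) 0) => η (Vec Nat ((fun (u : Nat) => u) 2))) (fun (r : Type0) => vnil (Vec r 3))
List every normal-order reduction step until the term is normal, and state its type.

reduction (normal order):
  (fun (η : forall (κ : Type0), Vec (Vec κ 3) 0) => η (Vec Nat ((fun (u : Nat) => u) 2))) (fun (r : Type0) => vnil (Vec r 3))
  ~> (fun (η : Type0) => vnil (Vec η 3)) (Vec Nat ((fun (κ : Nat) => κ) 2))
  ~> vnil (Vec (Vec Nat ((fun (η : Nat) => η) 2)) 3)
  ~> vnil (Vec (Vec Nat 2) 3)
type:
  Vec (Vec (Vec Nat 2) 3) 0


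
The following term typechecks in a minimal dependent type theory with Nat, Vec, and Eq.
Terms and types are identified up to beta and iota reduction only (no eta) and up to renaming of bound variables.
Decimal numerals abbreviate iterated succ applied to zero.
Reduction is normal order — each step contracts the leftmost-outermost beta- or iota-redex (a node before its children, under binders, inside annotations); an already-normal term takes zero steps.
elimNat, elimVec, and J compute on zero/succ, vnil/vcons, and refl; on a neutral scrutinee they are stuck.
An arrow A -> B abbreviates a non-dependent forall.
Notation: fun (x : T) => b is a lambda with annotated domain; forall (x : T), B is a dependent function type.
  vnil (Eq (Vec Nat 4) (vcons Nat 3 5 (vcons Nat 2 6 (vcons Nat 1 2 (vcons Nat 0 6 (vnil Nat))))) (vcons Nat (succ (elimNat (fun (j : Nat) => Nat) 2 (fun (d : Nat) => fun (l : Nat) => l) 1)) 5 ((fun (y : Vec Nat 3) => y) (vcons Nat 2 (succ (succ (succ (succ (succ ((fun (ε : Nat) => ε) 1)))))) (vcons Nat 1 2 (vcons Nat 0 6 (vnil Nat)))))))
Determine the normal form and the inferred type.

reduced normal form:
  vnil (Eq (Vec Nat 4) (vcons Nat 3 5 (vcons Nat 2 6 (vcons Nat 1 2 (vcons Nat 0 6 (vnil Nat))))) (vcons Nat 3 5 (vcons Nat 2 6 (vcons Nat 1 2 (vcons Nat 0 6 (vnil Nat))))))
type:
  Vec (Eq (Vec Nat 4) (vcons Nat 3 5 (vcons Nat 2 6 (vcons Nat 1 2 (vcons Nat 0 6 (vnil Nat))))) (vcons Nat 3 5 (vcons Nat 2 6 (vcons Nat 1 2 (vcons Nat 0 6 (vnil Nat)))))) 0


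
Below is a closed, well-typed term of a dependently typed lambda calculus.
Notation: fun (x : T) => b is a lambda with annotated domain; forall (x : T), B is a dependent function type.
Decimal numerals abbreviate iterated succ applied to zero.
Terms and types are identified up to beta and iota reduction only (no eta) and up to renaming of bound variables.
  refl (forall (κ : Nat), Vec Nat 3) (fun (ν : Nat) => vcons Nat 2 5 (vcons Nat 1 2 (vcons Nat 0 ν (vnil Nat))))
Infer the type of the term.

the term's type:
  Eq (forall (κ : Nat), Vec Nat 3) (fun (ν : Nat) => vcons Nat 2 5 (vcons Nat 1 2 (vcons Nat 0 ν (vnil Nat)))) (fun (w : Nat) => vcons Nat 2 5 (vcons Nat 1 2 (vcons Nat 0 w (vnil Nat))))


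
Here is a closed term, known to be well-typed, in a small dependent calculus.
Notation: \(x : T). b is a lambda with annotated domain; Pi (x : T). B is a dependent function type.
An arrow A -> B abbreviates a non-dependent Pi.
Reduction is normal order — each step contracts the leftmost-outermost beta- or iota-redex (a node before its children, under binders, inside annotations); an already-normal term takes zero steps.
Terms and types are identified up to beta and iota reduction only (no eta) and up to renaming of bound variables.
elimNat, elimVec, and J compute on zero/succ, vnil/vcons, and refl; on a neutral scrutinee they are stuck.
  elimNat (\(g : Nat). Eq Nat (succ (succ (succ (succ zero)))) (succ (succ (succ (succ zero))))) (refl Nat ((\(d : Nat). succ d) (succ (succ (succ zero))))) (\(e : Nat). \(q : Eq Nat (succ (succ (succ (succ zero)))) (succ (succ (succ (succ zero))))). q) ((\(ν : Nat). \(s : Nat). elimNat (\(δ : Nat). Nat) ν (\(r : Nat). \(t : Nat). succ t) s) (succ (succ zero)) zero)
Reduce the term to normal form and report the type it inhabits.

reduced normal form:
  refl Nat (succ (succ (succ (succ zero))))
the term's type:
  Eq Nat (succ (succ (succ (succ zero)))) (succ (succ (succ (succ zero))))
observation: the term reaches its normal form after 11 normal-order steps.


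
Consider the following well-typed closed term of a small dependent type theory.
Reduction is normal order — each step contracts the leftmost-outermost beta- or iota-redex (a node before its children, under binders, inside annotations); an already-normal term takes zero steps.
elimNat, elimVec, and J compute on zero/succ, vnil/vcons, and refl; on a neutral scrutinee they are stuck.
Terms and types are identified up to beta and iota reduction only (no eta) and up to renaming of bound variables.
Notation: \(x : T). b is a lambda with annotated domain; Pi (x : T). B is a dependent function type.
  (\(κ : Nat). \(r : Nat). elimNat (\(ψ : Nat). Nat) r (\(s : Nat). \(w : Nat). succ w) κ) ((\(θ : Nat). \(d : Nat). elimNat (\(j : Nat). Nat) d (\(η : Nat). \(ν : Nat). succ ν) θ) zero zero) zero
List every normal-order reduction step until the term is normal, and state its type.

normal-order reduction:
  (\(κ : Nat). \(r : Nat). elimNat (\(ψ : Nat). Nat) r (\(s : Nat). \(w : Nat). succ w) κ) ((\(θ : Nat). \(d : Nat). elimNat (\(j : Nat). Nat) d (\(η : Nat). \(ν : Nat). succ ν) θ) zero zero) zero
  ~> (\(κ : Nat). elimNat (\(r : Nat). Nat) κ (\(ψ : Nat). \(s : Nat). succ s) ((\(w : Nat). \(θ : Nat). elimNat (\(d : Nat). Nat) θ (\(j : Nat). \(η : Nat). succ η) w) zero zero)) zero
  ~> elimNat (\(κ : Nat). Nat) zero (\(r : Nat). \(ψ : Nat). succ ψ) ((\(s : Nat). \(w : Nat). elimNat (\(θ : Nat). Nat) w (\(d : Nat). \(j : Nat). succ j) s) zero zero)
  ~> elimNat (\(κ : Nat). Nat) zero (\(r : Nat). \(ψ : Nat). succ ψ) ((\(s : Nat). elimNat (\(w : Nat). Nat) s (\(θ : Nat). \(d : Nat). succ d) zero) zero)
  ~> elimNat (\(κ : Nat). Nat) zero (\(r : Nat). \(ψ : Nat). succ ψ) (elimNat (\(s : Nat). Nat) zero (\(w : Nat). \(θ : Nat). succ θ) zero)
  ~> elimNat (\(κ : Nat). Nat) zero (\(r : Nat). \(ψ : Nat). succ ψ) zero
  ~> zero
the term's type:
  Nat


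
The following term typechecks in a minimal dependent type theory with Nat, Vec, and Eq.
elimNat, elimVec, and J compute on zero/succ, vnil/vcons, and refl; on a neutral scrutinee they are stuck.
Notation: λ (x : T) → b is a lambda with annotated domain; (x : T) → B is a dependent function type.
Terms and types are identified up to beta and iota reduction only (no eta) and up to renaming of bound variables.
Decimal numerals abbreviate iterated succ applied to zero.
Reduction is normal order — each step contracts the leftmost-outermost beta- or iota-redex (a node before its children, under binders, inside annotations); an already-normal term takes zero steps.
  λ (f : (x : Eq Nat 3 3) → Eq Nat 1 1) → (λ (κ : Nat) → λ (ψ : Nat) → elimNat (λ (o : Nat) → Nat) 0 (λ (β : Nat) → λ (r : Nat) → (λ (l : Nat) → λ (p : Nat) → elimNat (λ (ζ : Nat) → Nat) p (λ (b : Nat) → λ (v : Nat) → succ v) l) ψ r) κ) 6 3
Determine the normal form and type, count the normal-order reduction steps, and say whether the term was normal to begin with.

normal form:
  λ (f : (x : Eq Nat 3 3) → Eq Nat 1 1) → 18
type:
  (f : (x : Eq Nat 3 3) → Eq Nat 1 1) → Nat
normal-order step count: 93
started in normal form: no
first redex: a beta-redex


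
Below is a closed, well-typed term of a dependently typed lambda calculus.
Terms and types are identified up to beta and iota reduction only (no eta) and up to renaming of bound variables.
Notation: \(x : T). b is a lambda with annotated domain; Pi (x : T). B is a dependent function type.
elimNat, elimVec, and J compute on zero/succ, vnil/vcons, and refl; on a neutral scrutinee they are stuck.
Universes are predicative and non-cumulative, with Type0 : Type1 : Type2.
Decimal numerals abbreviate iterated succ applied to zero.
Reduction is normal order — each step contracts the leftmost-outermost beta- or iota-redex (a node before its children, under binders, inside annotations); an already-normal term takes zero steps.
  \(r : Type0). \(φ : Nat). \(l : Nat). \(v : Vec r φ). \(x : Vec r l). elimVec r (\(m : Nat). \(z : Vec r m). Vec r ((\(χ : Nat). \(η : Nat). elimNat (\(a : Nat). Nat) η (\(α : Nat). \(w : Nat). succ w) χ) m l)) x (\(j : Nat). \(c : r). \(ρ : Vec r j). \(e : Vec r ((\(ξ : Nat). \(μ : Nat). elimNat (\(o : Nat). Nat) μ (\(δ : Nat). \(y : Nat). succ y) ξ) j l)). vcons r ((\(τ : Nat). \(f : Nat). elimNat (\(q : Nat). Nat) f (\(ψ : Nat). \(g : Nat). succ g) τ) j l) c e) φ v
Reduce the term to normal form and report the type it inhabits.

normal form:
  \(r : Type0). \(φ : Nat). \(l : Nat). \(v : Vec r φ). \(x : Vec r l). elimVec r (\(m : Nat). \(z : Vec r m). Vec r (elimNat (\(χ : Nat). Nat) l (\(η : Nat). \(a : Nat). succ a) m)) x (\(α : Nat). \(w : r). \(j : Vec r α). \(c : Vec r (elimNat (\(ρ : Nat). Nat) l (\(e : Nat). \(ξ : Nat). succ ξ) α)). vcons r (elimNat (\(μ : Nat). Nat) l (\(o : Nat). \(δ : Nat). succ δ) α) w c) φ v
inferred type:
  Pi (r : Type0). Pi (φ : Nat). Pi (l : Nat). Pi (v : Vec r φ). Pi (x : Vec r l). Vec r (elimNat (\(m : Nat). Nat) l (\(z : Nat). \(χ : Nat). succ χ) φ)
observation: the term reaches its normal form after 6 normal-order steps.


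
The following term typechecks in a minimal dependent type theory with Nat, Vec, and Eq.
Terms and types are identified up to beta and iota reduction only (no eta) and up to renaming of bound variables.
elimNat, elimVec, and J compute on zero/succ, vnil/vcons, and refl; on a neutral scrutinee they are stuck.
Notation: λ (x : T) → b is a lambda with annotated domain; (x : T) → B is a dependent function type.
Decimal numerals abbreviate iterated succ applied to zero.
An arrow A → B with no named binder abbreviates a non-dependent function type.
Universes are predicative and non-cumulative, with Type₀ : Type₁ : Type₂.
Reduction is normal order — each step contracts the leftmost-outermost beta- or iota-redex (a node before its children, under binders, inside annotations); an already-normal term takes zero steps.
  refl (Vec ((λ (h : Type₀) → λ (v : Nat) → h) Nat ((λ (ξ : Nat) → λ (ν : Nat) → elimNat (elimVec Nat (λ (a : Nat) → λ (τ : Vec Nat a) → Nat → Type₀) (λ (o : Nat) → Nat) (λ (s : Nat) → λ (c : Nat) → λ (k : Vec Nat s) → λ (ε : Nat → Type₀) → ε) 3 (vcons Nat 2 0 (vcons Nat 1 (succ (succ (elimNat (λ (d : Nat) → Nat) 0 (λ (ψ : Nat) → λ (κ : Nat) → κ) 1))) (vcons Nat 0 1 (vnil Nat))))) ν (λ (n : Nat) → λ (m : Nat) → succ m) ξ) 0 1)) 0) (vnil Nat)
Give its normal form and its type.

reduced normal form:
  refl (Vec Nat 0) (vnil Nat)
the term's type:
  Eq (Vec Nat 0) (vnil Nat) (vnil Nat)


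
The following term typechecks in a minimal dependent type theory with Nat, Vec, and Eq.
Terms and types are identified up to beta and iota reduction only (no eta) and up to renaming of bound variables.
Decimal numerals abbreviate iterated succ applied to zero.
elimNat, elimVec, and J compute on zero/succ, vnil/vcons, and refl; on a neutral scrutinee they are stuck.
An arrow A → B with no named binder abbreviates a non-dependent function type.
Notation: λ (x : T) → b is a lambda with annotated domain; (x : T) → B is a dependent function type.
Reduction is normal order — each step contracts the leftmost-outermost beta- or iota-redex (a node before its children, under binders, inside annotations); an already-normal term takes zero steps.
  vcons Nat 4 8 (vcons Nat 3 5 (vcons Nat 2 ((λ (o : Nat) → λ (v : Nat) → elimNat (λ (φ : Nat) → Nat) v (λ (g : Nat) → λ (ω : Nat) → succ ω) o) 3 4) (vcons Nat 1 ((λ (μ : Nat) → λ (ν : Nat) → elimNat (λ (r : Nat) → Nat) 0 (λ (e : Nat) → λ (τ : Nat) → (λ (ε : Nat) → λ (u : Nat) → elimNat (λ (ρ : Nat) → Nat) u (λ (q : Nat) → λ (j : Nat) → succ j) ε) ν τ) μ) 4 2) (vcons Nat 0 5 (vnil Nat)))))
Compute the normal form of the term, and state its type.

resulting normal form:
  vcons Nat 4 8 (vcons Nat 3 5 (vcons Nat 2 7 (vcons Nat 1 8 (vcons Nat 0 5 (vnil Nat)))))
the term's type:
  Vec Nat 5
observation: the first redex contracted is a beta-redex; the normal form is reached in 63 normal-order steps.


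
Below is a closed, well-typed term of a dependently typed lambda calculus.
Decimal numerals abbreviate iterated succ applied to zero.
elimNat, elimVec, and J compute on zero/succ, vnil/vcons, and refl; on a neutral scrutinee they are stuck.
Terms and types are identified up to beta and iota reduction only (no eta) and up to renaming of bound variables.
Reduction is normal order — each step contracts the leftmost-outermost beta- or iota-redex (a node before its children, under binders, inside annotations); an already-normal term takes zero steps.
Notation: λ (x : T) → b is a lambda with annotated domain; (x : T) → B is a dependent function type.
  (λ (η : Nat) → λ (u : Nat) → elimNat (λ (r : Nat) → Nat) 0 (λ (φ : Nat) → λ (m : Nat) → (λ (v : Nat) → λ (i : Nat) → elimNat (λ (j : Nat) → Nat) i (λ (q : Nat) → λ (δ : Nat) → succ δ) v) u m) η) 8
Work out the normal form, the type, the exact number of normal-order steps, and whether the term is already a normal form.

resulting normal form:
  λ (η : Nat) → elimNat (λ (u : Nat) → Nat) (elimNat (λ (r : Nat) → Nat) (elimNat (λ (φ : Nat) → Nat) (elimNat (λ (m : Nat) → Nat) (elimNat (λ (v : Nat) → Nat) (elimNat (λ (i : Nat) → Nat) (elimNat (λ (j : Nat) → Nat) (elimNat (λ (q : Nat) → Nat) 0 (λ (δ : Nat) → λ (β : Nat) → succ β) η) (λ (x : Nat) → λ (e : Nat) → succ e) η) (λ (w : Nat) → λ (b : Nat) → succ b) η) (λ (ν : Nat) → λ (f : Nat) → succ f) η) (λ (γ : Nat) → λ (d : Nat) → succ d) η) (λ (n : Nat) → λ (ρ : Nat) → succ ρ) η) (λ (τ : Nat) → λ (ξ : Nat) → succ ξ) η) (λ (ω : Nat) → λ (h : Nat) → succ h) η
inferred type:
  (η : Nat) → Nat
normal-order step count: 42
already normal: no
first redex: a beta-redex


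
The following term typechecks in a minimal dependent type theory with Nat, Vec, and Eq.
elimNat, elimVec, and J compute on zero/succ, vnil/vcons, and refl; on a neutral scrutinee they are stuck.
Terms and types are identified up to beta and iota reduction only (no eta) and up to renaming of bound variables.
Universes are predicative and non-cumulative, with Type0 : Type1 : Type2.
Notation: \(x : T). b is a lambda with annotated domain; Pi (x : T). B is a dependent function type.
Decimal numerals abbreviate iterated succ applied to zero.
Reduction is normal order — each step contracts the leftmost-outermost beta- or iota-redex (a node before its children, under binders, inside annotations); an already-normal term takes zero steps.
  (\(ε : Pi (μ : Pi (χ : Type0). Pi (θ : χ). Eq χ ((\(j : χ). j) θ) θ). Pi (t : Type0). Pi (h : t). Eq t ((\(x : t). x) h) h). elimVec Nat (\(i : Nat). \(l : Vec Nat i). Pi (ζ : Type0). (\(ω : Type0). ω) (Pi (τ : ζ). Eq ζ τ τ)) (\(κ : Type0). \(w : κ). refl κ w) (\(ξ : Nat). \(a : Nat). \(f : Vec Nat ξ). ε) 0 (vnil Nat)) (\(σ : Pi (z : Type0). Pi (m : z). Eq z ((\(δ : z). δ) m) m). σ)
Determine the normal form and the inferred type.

resulting normal form:
  \(ε : Type0). \(μ : ε). refl ε μ
the term's type:
  Pi (ε : Type0). Pi (μ : ε). Eq ε μ μ
observation: reduction starts at a beta-redex, and 2 normal-order steps reach the normal form.


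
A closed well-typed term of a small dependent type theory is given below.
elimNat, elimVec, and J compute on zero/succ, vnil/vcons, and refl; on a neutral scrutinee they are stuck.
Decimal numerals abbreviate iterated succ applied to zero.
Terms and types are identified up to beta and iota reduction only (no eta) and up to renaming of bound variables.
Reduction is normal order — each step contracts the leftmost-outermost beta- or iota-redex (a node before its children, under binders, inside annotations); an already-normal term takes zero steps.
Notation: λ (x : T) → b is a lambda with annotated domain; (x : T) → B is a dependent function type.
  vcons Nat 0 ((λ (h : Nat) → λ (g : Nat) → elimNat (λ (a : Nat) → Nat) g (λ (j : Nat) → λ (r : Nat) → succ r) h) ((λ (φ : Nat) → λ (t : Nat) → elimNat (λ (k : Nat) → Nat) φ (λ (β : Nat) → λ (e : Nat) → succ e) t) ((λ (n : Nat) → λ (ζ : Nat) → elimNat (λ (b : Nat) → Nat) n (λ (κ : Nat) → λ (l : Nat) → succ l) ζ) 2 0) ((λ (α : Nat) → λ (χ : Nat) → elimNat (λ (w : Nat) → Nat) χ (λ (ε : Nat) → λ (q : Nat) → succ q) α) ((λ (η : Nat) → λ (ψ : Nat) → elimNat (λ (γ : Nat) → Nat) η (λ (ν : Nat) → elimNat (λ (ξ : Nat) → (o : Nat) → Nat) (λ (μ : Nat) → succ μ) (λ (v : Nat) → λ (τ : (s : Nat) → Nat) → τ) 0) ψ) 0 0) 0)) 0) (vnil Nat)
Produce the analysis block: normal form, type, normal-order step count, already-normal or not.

resulting normal form:
  vcons Nat 0 2 (vnil Nat)
the term's type:
  Vec Nat 1
reduction steps (normal order): 21
term was already normal: no
first contracted redex: a beta-redex


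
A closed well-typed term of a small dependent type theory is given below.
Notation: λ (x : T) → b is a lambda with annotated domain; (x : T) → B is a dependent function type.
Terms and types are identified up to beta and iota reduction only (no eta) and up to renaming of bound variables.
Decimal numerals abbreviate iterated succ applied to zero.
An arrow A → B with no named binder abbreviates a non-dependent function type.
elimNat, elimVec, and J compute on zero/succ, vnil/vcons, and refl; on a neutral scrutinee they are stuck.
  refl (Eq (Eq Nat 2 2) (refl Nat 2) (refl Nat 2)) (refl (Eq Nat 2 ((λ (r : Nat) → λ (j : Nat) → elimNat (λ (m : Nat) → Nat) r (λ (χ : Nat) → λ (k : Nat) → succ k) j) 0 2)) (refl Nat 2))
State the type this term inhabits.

inferred type:
  Eq (Eq (Eq Nat 2 2) (refl Nat 2) (refl Nat 2)) (refl (Eq Nat 2 2) (refl Nat 2)) (refl (Eq Nat 2 2) (refl Nat 2))


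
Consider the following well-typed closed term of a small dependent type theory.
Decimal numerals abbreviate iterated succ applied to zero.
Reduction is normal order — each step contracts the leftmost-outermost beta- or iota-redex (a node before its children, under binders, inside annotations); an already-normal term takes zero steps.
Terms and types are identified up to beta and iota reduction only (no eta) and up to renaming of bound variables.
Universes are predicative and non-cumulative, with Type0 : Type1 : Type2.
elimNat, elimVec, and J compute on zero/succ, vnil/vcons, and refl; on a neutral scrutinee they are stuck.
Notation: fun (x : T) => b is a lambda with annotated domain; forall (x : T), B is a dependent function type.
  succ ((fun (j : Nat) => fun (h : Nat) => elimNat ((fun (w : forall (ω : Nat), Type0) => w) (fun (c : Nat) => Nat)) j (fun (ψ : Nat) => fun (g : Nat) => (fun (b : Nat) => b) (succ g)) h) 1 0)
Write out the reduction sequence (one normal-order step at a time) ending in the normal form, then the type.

normal-order reduction:
  succ ((fun (j : Nat) => fun (h : Nat) => elimNat ((fun (w : forall (ω : Nat), Type0) => w) (fun (c : Nat) => Nat)) j (fun (ψ : Nat) => fun (g : Nat) => (fun (b : Nat) => b) (succ g)) h) 1 0)
  ~> succ ((fun (j : Nat) => elimNat ((fun (h : forall (w : Nat), Type0) => h) (fun (ω : Nat) => Nat)) 1 (fun (c : Nat) => fun (ψ : Nat) => (fun (g : Nat) => g) (succ ψ)) j) 0)
  ~> succ (elimNat ((fun (j : forall (h : Nat), Type0) => j) (fun (w : Nat) => Nat)) 1 (fun (ω : Nat) => fun (c : Nat) => (fun (ψ : Nat) => ψ) (succ c)) 0)
  ~> 2
type:
  Nat


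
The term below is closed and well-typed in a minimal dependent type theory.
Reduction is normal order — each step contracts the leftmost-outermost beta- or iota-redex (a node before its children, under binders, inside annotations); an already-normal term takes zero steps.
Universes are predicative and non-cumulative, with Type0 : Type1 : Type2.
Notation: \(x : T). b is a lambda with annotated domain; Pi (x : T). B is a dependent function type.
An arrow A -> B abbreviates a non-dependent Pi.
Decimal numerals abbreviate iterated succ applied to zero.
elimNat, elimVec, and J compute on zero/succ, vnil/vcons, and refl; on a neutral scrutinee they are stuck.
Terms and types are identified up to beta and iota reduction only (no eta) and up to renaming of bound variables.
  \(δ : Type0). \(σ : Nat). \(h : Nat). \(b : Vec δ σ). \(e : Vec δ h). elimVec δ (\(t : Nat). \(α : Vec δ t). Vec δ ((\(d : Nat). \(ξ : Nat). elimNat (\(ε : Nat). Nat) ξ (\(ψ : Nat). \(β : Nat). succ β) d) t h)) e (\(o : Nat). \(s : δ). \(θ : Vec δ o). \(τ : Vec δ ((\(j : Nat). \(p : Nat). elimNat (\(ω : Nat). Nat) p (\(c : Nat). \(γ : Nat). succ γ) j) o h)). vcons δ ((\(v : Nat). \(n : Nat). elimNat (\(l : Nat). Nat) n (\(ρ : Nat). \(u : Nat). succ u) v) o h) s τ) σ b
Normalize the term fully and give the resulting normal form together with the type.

normal form:
  \(δ : Type0). \(σ : Nat). \(h : Nat). \(b : Vec δ σ). \(e : Vec δ h). elimVec δ (\(t : Nat). \(α : Vec δ t). Vec δ (elimNat (\(d : Nat). Nat) h (\(ξ : Nat). \(ε : Nat). succ ε) t)) e (\(ψ : Nat). \(β : δ). \(o : Vec δ ψ). \(s : Vec δ (elimNat (\(θ : Nat). Nat) h (\(τ : Nat). \(j : Nat). succ j) ψ)). vcons δ (elimNat (\(p : Nat). Nat) h (\(ω : Nat). \(c : Nat). succ c) ψ) β s) σ b
inferred type:
  Pi (δ : Type0). Pi (σ : Nat). Pi (h : Nat). Vec δ σ -> Vec δ h -> Vec δ (elimNat (\(b : Nat). Nat) h (\(e : Nat). \(t : Nat). succ t) σ)


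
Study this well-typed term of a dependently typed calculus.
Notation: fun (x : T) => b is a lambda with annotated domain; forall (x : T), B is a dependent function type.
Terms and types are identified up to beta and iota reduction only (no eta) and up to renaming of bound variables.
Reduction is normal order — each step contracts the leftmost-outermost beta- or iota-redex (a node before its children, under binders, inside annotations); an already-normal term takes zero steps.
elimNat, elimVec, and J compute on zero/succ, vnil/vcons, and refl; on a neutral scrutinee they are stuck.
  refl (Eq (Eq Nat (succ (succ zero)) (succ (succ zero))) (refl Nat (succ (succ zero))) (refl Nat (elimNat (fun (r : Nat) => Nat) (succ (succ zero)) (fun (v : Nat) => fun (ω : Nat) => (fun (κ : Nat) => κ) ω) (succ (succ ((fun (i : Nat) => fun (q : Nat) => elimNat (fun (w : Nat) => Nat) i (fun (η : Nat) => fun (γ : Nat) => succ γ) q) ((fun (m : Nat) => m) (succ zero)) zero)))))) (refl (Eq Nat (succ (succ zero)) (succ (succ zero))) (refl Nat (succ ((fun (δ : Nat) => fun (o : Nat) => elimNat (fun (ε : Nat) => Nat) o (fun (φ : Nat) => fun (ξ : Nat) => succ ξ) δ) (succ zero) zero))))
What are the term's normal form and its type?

resulting normal form:
  refl (Eq (Eq Nat (succ (succ zero)) (succ (succ zero))) (refl Nat (succ (succ zero))) (refl Nat (succ (succ zero)))) (refl (Eq Nat (succ (succ zero)) (succ (succ zero))) (refl Nat (succ (succ zero))))
the term's type:
  Eq (Eq (Eq Nat (succ (succ zero)) (succ (succ zero))) (refl Nat (succ (succ zero))) (refl Nat (succ (succ zero)))) (refl (Eq Nat (succ (succ zero)) (succ (succ zero))) (refl Nat (succ (succ zero)))) (refl (Eq Nat (succ (succ zero)) (succ (succ zero))) (refl Nat (succ (succ zero))))
observation: the term reaches its normal form after 23 normal-order steps.


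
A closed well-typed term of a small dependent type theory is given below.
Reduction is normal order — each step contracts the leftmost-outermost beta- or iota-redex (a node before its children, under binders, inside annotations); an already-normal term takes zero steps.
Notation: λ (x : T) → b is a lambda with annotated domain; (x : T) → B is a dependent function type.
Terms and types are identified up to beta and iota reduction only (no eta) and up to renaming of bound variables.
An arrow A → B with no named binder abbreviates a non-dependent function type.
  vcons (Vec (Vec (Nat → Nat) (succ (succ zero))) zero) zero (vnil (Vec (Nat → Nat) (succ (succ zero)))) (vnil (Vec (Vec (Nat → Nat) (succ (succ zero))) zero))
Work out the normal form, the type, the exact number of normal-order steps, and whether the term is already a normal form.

resulting normal form:
  vcons (Vec (Vec (Nat → Nat) (succ (succ zero))) zero) zero (vnil (Vec (Nat → Nat) (succ (succ zero)))) (vnil (Vec (Vec (Nat → Nat) (succ (succ zero))) zero))
type:
  Vec (Vec (Vec (Nat → Nat) (succ (succ zero))) zero) (succ zero)
normal-order step count: 0
term was already normal: yes


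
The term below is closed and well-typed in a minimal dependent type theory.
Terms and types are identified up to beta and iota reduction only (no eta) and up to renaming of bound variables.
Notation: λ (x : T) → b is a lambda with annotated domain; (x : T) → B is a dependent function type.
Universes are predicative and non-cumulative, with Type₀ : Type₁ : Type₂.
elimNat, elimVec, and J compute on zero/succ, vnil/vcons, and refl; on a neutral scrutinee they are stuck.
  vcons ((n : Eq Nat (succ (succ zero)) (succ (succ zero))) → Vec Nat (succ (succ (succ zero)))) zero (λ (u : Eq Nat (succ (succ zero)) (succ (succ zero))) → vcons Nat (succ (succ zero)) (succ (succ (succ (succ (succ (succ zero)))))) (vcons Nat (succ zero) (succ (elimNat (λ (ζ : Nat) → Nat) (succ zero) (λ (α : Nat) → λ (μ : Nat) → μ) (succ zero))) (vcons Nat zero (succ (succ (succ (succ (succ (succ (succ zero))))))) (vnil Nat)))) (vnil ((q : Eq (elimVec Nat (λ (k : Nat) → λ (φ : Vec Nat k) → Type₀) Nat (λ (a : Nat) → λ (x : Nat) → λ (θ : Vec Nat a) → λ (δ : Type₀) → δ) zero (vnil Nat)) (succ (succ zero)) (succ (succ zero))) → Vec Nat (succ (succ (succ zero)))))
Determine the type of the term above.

inferred type:
  Vec ((n : Eq Nat (succ (succ zero)) (succ (succ zero))) → Vec Nat (succ (succ (succ zero)))) (succ zero)


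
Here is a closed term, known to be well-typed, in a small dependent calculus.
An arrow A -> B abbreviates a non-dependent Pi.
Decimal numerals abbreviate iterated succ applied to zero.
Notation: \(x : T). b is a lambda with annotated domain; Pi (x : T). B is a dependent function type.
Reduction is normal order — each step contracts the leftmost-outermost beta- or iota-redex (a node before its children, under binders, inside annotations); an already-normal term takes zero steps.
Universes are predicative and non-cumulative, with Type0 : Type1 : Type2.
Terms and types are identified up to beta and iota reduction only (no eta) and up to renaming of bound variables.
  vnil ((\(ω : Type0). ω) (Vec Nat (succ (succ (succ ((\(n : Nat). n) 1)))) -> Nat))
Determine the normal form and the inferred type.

resulting normal form:
  vnil (Vec Nat 4 -> Nat)
inferred type:
  Vec (Vec Nat 4 -> Nat) 0


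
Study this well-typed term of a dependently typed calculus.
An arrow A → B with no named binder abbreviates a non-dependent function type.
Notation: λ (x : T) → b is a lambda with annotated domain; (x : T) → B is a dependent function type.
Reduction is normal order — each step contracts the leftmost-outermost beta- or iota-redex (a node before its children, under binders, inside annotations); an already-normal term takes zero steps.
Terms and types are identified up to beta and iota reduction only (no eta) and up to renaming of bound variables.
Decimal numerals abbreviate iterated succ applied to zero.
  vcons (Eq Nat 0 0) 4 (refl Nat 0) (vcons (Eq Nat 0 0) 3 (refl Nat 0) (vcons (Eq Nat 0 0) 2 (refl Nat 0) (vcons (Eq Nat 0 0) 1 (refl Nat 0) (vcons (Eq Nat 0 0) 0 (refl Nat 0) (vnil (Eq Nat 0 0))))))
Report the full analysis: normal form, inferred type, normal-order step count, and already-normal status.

normal form:
  vcons (Eq Nat 0 0) 4 (refl Nat 0) (vcons (Eq Nat 0 0) 3 (refl Nat 0) (vcons (Eq Nat 0 0) 2 (refl Nat 0) (vcons (Eq Nat 0 0) 1 (refl Nat 0) (vcons (Eq Nat 0 0) 0 (refl Nat 0) (vnil (Eq Nat 0 0))))))
inferred type:
  Vec (Eq Nat 0 0) 5
reduction steps (normal order): 0
started in normal form: yes


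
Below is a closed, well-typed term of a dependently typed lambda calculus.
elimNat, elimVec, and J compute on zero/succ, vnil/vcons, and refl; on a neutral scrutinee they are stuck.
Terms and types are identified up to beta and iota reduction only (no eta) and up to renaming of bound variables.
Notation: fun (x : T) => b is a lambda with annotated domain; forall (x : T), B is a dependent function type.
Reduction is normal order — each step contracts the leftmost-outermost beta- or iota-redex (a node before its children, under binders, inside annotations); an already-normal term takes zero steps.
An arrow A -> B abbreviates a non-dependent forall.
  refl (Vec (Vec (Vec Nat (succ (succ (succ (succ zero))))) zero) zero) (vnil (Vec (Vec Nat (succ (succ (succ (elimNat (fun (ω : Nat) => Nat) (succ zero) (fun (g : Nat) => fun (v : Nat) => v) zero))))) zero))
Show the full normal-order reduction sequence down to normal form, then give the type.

normal-order reduction sequence:
  refl (Vec (Vec (Vec Nat (succ (succ (succ (succ zero))))) zero) zero) (vnil (Vec (Vec Nat (succ (succ (succ (elimNat (fun (ω : Nat) => Nat) (succ zero) (fun (g : Nat) => fun (v : Nat) => v) zero))))) zero))
  ~> refl (Vec (Vec (Vec Nat (succ (succ (succ (succ zero))))) zero) zero) (vnil (Vec (Vec Nat (succ (succ (succ (succ zero))))) zero))
type:
  Eq (Vec (Vec (Vec Nat (succ (succ (succ (succ zero))))) zero) zero) (vnil (Vec (Vec Nat (succ (succ (succ (succ zero))))) zero)) (vnil (Vec (Vec Nat (succ (succ (succ (succ zero))))) zero))


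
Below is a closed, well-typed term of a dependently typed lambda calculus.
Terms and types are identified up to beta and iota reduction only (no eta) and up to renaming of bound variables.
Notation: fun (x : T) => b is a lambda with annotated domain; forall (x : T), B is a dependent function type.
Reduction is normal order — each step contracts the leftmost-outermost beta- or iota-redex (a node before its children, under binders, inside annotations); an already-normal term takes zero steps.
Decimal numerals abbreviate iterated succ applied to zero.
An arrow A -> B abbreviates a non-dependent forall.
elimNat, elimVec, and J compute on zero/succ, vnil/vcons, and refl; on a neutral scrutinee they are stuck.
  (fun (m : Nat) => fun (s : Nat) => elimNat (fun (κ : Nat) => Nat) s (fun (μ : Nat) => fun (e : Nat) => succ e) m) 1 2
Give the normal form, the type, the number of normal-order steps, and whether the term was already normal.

normal form:
  3
the term's type:
  Nat
reduction steps (normal order): 6
term was already normal: no
first redex: a beta-redex


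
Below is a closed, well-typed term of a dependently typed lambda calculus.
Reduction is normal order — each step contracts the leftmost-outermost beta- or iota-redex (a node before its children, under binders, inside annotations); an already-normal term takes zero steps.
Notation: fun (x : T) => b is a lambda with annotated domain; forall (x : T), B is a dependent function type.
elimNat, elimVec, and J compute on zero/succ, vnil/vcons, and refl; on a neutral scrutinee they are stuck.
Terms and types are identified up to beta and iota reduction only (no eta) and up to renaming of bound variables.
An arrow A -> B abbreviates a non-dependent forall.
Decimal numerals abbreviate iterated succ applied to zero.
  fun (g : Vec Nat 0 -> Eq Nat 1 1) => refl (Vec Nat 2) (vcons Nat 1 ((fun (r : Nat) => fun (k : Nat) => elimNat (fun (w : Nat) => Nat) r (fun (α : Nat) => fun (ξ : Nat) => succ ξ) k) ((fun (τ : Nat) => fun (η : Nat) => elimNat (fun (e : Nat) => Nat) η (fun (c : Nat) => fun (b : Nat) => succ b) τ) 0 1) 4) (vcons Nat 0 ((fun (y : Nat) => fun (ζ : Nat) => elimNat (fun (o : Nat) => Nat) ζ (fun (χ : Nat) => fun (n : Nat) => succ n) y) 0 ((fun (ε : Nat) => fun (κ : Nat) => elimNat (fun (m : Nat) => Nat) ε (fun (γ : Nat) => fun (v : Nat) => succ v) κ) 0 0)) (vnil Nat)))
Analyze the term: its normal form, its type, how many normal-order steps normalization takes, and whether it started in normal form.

normal form:
  fun (g : Vec Nat 0 -> Eq Nat 1 1) => refl (Vec Nat 2) (vcons Nat 1 5 (vcons Nat 0 0 (vnil Nat)))
type:
  (Vec Nat 0 -> Eq Nat 1 1) -> Eq (Vec Nat 2) (vcons Nat 1 5 (vcons Nat 0 0 (vnil Nat))) (vcons Nat 1 5 (vcons Nat 0 0 (vnil Nat)))
steps to reach normal form (normal order): 24
already normal: no
first contracted redex: a beta-redex


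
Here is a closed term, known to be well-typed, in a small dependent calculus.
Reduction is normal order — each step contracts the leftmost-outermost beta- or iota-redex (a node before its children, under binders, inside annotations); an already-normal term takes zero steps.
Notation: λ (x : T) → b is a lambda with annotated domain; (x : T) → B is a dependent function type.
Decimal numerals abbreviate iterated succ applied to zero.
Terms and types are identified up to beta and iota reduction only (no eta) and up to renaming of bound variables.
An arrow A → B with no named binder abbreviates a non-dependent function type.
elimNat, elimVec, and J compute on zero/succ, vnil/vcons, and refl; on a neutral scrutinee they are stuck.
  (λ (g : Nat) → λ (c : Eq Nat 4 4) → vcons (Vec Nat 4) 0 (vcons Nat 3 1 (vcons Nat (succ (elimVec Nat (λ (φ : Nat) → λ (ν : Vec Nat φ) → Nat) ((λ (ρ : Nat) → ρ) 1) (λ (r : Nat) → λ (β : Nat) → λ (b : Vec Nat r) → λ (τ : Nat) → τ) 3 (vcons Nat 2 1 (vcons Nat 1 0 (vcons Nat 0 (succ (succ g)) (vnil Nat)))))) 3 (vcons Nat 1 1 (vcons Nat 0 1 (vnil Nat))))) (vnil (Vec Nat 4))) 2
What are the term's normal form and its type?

resulting normal form:
  λ (g : Eq Nat 4 4) → vcons (Vec Nat 4) 0 (vcons Nat 3 1 (vcons Nat 2 3 (vcons Nat 1 1 (vcons Nat 0 1 (vnil Nat))))) (vnil (Vec Nat 4))
inferred type:
  Eq Nat 4 4 → Vec (Vec Nat 4) 1
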